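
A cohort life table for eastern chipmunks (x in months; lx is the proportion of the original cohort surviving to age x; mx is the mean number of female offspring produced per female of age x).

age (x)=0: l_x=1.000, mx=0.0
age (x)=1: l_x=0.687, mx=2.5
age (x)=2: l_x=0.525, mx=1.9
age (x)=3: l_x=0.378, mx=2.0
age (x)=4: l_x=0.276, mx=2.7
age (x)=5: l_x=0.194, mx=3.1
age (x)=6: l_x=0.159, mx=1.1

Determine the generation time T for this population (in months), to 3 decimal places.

2.607

lx·mx: 0, 1.7175, 0.9975, 0.756, 0.7452, 0.6014, 0.1749 → R0 = 4.9925
x·lx·mx: 0, 1.7175, 1.995, 2.268, 2.9808, 3.007, 1.0494 → Σ = 13.0177
T = 13.0177 / 4.9925 = 2.607451… → 2.607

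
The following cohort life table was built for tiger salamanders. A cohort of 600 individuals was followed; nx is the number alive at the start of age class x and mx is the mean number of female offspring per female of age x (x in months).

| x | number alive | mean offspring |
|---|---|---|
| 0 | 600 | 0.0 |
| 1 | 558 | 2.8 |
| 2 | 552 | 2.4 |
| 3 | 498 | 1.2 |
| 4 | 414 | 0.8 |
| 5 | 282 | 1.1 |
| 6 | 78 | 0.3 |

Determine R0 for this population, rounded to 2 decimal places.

6.92

lx = nx/n0 = nx/600: 1, 0.93, 0.92, 0.83, 0.69, 0.47, 0.13
lx·mx by age: 0, 2.604, 2.208, 0.996, 0.552, 0.517, 0.039
R0 = Σ lx·mx = 6.916 → 6.92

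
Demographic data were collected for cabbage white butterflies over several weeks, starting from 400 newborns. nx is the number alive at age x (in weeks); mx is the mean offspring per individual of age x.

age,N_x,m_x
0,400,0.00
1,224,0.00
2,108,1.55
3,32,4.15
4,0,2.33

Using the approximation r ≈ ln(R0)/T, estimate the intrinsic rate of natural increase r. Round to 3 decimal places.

-0.118

lx = nx/n0 = nx/400: 1, 0.56, 0.27, 0.08, 0
R0 = Σ lx·mx = 0 + 0 + 0.4185 + 0.332 + 0 = 0.7505
Σ x·lx·mx = 1.833; T = 1.833/0.7505 = 2.44237…
r ≈ ln(R0)/T = ln(0.7505)/2.44237… = -0.11752… → -0.118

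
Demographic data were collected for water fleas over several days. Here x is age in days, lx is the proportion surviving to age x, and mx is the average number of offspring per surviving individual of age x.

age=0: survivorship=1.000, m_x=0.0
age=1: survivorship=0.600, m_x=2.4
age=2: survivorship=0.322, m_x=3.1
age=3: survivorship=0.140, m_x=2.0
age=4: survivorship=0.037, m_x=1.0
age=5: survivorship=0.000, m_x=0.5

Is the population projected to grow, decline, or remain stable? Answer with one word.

growing

R0 = Σ lx·mx = 0 + 1.44 + 0.9982 + 0.28 + 0.037 + 0 = 2.7552
R0 > 1, so the population is growing.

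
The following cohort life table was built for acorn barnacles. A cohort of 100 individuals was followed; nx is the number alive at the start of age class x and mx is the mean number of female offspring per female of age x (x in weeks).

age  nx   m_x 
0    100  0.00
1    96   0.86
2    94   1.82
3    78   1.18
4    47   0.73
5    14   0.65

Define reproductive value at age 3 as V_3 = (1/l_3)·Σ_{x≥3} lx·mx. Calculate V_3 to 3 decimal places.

1.737

lx = nx/n0 = nx/100: 1, 0.96, 0.94, 0.78, 0.47, 0.14
lx·mx for x ≥ 3: 0.9204, 0.3431, 0.091 → sum = 1.3545
V_3 = 1.3545 / l_3 = 1.3545 / 0.78 = 1.736538… → 1.737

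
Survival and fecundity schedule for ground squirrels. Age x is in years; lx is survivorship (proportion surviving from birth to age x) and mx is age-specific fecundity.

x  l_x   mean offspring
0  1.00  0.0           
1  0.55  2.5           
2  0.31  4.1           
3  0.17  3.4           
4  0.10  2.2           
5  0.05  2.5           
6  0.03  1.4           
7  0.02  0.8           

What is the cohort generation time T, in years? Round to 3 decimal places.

2.073

lx·mx: 0, 1.375, 1.271, 0.578, 0.22, 0.125, 0.042, 0.016 → R0 = 3.627
x·lx·mx: 0, 1.375, 2.542, 1.734, 0.88, 0.625, 0.252, 0.112 → Σ = 7.52
T = 7.52 / 3.627 = 2.073339… → 2.073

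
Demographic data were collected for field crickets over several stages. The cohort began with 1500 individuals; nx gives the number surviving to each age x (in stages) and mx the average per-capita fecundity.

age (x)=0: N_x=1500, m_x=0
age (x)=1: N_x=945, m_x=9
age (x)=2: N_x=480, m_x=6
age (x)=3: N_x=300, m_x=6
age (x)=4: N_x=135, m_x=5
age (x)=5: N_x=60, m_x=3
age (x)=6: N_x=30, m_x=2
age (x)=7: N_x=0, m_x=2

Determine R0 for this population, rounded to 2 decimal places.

9.40

lx = nx/n0 = nx/1500: 1, 0.63, 0.32, 0.2, 0.09, 0.04, 0.02, 0
lx·mx by age: 0, 5.67, 1.92, 1.2, 0.45, 0.12, 0.04, 0
R0 = Σ lx·mx = 9.4 → 9.40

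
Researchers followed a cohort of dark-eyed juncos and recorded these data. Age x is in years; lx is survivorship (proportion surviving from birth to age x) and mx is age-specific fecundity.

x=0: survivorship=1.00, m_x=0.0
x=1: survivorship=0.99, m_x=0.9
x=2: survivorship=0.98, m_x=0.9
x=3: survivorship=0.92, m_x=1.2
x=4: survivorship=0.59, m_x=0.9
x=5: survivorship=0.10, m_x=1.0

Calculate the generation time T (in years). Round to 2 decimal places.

lx·mx: 0, 0.891, 0.882, 1.104, 0.531, 0.1 → R0 = 3.508
x·lx·mx: 0, 0.891, 1.764, 3.312, 2.124, 0.5 → Σ = 8.591
T = 8.591 / 3.508 = 2.448974… → 2.45

2.45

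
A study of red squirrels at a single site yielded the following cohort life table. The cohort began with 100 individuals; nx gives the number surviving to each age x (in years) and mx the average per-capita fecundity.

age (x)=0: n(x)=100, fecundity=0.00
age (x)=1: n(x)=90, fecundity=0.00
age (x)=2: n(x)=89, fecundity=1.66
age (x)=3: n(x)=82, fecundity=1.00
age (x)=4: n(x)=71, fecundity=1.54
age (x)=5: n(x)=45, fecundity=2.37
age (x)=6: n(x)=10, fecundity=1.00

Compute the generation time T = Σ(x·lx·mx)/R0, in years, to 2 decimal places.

3.45

lx = nx/n0 = nx/100: 1, 0.9, 0.89, 0.82, 0.71, 0.45, 0.1
lx·mx: 0, 0, 1.4774, 0.82, 1.0934, 1.0665, 0.1 → R0 = 4.5573
x·lx·mx: 0, 0, 2.9548, 2.46, 4.3736, 5.3325, 0.6 → Σ = 15.7209
T = 15.7209 / 4.5573 = 3.449608… → 3.45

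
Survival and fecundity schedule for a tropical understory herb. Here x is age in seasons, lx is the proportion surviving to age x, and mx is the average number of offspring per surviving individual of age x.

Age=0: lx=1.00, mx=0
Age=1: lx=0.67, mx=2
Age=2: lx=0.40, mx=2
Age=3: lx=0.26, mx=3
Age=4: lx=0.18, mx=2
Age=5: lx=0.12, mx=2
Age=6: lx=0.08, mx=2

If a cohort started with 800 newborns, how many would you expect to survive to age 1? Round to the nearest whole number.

536

Expected survivors = N0 · l_1 = 800 × 0.67 = 536 → 536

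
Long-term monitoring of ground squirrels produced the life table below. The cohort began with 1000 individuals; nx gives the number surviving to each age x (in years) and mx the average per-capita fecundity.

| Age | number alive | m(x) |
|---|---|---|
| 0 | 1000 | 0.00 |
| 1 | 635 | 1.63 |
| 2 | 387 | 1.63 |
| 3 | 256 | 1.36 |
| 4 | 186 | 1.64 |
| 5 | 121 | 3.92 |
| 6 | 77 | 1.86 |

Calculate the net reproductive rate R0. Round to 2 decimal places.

lx = nx/n0 = nx/1000: 1, 0.635, 0.387, 0.256, 0.186, 0.121, 0.077
lx·mx by age: 0, 1.03505, 0.63081, 0.34816, 0.30504, 0.47432, 0.14322
R0 = Σ lx·mx = 2.9366 → 2.94

2.94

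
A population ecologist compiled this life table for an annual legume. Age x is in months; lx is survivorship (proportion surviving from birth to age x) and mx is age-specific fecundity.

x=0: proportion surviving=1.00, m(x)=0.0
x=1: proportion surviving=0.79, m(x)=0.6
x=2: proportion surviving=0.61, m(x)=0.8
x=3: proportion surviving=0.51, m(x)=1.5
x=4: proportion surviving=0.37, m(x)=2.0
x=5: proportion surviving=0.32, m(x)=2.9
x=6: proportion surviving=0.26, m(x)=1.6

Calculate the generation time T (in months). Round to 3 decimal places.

lx·mx: 0, 0.474, 0.488, 0.765, 0.74, 0.928, 0.416 → R0 = 3.811
x·lx·mx: 0, 0.474, 0.976, 2.295, 2.96, 4.64, 2.496 → Σ = 13.841
T = 13.841 / 3.811 = 3.631855… → 3.632

3.632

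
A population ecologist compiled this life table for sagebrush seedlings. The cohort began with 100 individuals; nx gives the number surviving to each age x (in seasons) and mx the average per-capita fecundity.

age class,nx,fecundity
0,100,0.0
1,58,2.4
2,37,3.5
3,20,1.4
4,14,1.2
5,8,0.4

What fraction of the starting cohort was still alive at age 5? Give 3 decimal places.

0.080

l_5 = n_5/n_0 = 8/100 = 0.08 → 0.080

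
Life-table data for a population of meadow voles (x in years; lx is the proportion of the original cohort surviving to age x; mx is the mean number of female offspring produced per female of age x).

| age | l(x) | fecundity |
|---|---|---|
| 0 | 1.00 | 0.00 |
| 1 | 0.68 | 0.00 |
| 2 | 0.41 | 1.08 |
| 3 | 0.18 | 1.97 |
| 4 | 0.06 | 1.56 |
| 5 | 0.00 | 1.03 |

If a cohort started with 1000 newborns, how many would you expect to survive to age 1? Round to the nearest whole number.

680

Expected survivors = N0 · l_1 = 1000 × 0.68 = 680 → 680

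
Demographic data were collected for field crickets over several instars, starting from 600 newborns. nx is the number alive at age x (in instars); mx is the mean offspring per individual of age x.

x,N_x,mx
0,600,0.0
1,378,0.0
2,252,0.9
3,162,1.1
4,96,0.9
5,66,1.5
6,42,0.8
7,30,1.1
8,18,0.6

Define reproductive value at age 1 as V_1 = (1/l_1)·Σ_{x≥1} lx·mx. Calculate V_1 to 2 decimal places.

1.77

lx = nx/n0 = nx/600: 1, 0.63, 0.42, 0.27, 0.16, 0.11, 0.07, 0.05, 0.03
lx·mx for x ≥ 1: 0, 0.378, 0.297, 0.144, 0.165, 0.056, 0.055, 0.018 → sum = 1.113
V_1 = 1.113 / l_1 = 1.113 / 0.63 = 1.766667… → 1.77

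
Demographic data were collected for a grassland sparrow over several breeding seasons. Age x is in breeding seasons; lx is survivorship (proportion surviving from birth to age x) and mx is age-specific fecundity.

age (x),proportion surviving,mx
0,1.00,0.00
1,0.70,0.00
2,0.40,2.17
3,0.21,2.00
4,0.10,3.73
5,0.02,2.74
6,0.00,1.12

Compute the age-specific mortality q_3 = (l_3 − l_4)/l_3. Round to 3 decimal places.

q_3 = (l_3 − l_4) / l_3 = (0.21 − 0.1) / 0.21
     = 0.11 / 0.21 = 0.52381… → 0.524

0.524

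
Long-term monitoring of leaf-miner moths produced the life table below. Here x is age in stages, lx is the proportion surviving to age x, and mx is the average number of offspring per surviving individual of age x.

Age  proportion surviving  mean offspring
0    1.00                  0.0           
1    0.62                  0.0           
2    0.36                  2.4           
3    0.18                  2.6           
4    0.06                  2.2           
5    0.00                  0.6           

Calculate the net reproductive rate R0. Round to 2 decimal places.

lx·mx by age: 0, 0, 0.864, 0.468, 0.132, 0
R0 = Σ lx·mx = 1.464 → 1.46

1.46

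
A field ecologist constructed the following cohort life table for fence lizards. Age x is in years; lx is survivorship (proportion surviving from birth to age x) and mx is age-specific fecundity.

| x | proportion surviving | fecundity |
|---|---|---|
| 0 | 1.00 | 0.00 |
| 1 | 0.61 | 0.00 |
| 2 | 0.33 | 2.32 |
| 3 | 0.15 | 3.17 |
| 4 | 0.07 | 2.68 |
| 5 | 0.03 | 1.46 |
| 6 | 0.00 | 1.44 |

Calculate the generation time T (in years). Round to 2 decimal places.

lx·mx: 0, 0, 0.7656, 0.4755, 0.1876, 0.0438, 0 → R0 = 1.4725
x·lx·mx: 0, 0, 1.5312, 1.4265, 0.7504, 0.219, 0 → Σ = 3.9271
T = 3.9271 / 1.4725 = 2.666961… → 2.67

2.67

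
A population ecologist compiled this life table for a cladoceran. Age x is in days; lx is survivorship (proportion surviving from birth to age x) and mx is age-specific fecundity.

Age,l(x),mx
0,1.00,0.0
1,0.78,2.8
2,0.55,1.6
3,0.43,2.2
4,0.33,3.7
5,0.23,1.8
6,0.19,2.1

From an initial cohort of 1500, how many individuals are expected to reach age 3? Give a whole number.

Expected survivors = N0 · l_3 = 1500 × 0.43 = 645 → 645

645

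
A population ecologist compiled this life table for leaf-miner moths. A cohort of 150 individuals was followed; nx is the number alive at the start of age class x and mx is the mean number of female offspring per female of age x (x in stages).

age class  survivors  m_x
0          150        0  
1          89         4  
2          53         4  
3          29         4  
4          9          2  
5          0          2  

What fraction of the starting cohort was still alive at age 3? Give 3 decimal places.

l_3 = n_3/n_0 = 29/150 = 0.193333… → 0.193

0.193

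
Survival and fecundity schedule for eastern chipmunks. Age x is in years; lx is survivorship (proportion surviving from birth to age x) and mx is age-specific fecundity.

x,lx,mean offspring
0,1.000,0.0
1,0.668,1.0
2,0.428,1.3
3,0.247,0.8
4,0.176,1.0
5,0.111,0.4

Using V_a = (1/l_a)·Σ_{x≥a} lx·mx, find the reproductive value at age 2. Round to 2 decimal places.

2.28

lx·mx for x ≥ 2: 0.5564, 0.1976, 0.176, 0.0444 → sum = 0.9744
V_2 = 0.9744 / l_2 = 0.9744 / 0.428 = 2.276636… → 2.28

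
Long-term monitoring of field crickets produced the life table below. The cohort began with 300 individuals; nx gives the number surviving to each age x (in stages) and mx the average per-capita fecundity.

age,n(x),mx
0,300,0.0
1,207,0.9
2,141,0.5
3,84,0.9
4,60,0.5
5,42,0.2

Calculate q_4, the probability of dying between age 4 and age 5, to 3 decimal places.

lx = nx/n0 = nx/300: 1, 0.69, 0.47, 0.28, 0.2, 0.14
q_4 = (l_4 − l_5) / l_4 = (0.2 − 0.14) / 0.2
     = 0.06 / 0.2 = 0.3 → 0.300

0.300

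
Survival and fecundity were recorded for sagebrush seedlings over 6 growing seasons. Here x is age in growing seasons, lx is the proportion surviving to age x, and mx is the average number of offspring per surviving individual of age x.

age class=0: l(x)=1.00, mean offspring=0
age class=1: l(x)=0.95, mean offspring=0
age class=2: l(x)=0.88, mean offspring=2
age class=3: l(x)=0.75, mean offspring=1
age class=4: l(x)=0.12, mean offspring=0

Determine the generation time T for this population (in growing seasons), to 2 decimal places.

2.30

lx·mx: 0, 0, 1.76, 0.75, 0 → R0 = 2.51
x·lx·mx: 0, 0, 3.52, 2.25, 0 → Σ = 5.77
T = 5.77 / 2.51 = 2.298805… → 2.30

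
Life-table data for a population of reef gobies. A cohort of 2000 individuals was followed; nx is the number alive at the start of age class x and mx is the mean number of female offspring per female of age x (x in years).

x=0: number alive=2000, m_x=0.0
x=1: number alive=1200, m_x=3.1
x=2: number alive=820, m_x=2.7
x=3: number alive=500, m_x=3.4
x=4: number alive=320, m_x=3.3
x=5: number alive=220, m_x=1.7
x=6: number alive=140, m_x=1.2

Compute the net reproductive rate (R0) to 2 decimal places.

lx = nx/n0 = nx/2000: 1, 0.6, 0.41, 0.25, 0.16, 0.11, 0.07
lx·mx by age: 0, 1.86, 1.107, 0.85, 0.528, 0.187, 0.084
R0 = Σ lx·mx = 4.616 → 4.62

4.62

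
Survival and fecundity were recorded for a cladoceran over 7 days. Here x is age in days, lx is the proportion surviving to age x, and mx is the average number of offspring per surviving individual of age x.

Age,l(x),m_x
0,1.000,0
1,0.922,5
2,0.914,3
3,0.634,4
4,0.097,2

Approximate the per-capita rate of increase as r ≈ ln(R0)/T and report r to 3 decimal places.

R0 = Σ lx·mx = 0 + 4.61 + 2.742 + 2.536 + 0.194 = 10.082
Σ x·lx·mx = 18.478; T = 18.478/10.082 = 1.83277…
r ≈ ln(R0)/T = ln(10.082)/1.83277… = 1.2608… → 1.261

1.261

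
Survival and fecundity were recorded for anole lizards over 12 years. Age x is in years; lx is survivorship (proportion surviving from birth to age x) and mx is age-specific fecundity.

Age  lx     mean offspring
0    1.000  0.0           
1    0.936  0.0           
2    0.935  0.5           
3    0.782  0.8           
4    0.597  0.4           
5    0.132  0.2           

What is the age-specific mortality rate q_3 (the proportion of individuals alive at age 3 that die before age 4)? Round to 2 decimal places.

q_3 = (l_3 − l_4) / l_3 = (0.782 − 0.597) / 0.782
     = 0.185 / 0.782 = 0.236573… → 0.24

0.24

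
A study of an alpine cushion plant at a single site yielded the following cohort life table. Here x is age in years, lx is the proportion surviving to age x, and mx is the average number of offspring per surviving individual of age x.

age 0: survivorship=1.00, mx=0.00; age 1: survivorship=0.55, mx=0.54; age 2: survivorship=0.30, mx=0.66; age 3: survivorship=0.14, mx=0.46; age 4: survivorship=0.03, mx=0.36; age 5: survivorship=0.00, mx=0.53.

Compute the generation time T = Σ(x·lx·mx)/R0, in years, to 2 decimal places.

lx·mx: 0, 0.297, 0.198, 0.0644, 0.0108, 0 → R0 = 0.5702
x·lx·mx: 0, 0.297, 0.396, 0.1932, 0.0432, 0 → Σ = 0.9294
T = 0.9294 / 0.5702 = 1.629954… → 1.63

1.63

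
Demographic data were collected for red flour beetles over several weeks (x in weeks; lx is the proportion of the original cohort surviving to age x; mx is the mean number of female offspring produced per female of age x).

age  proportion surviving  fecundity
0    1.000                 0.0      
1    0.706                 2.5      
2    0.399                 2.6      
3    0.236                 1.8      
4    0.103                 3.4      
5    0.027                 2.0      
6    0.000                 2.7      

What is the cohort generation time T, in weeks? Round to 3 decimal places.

1.868

lx·mx: 0, 1.765, 1.0374, 0.4248, 0.3502, 0.054, 0 → R0 = 3.6314
x·lx·mx: 0, 1.765, 2.0748, 1.2744, 1.4008, 0.27, 0 → Σ = 6.785
T = 6.785 / 3.6314 = 1.868425… → 1.868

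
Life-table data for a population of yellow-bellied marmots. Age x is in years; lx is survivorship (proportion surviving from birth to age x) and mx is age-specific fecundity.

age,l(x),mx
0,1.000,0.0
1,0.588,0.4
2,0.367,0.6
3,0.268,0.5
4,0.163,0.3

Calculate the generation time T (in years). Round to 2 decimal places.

lx·mx: 0, 0.2352, 0.2202, 0.134, 0.0489 → R0 = 0.6383
x·lx·mx: 0, 0.2352, 0.4404, 0.402, 0.1956 → Σ = 1.2732
T = 1.2732 / 0.6383 = 1.994673… → 1.99

1.99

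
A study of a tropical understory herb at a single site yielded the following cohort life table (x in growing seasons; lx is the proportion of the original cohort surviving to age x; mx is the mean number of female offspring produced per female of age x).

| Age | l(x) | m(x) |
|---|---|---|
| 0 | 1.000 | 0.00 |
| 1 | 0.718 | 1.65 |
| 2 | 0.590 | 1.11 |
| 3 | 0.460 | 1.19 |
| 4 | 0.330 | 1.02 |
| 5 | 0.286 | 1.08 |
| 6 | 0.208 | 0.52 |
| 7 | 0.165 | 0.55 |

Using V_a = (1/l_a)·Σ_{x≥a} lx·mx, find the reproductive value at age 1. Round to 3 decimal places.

4.501

lx·mx for x ≥ 1: 1.1847, 0.6549, 0.5474, 0.3366, 0.30888, 0.10816, 0.09075 → sum = 3.23139
V_1 = 3.23139 / l_1 = 3.23139 / 0.718 = 4.500543… → 4.501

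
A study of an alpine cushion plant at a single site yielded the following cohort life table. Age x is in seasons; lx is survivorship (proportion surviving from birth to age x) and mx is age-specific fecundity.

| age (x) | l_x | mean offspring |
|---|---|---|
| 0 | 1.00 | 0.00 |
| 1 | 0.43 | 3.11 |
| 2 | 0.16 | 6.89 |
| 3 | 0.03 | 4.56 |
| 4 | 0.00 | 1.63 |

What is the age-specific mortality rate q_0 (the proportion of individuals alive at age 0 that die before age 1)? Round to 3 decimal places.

0.570

q_0 = (l_0 − l_1) / l_0 = (1 − 0.43) / 1
     = 0.57 / 1 = 0.57 → 0.570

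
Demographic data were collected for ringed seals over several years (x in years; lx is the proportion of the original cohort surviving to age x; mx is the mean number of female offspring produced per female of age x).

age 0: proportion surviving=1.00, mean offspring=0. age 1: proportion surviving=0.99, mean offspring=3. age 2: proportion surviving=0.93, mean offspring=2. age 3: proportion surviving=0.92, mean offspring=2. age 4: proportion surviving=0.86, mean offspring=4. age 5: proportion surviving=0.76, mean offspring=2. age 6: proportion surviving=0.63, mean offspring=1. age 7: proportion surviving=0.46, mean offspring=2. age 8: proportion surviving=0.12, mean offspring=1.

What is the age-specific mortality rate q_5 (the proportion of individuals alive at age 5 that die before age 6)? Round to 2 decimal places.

0.17

q_5 = (l_5 − l_6) / l_5 = (0.76 − 0.63) / 0.76
     = 0.13 / 0.76 = 0.171053… → 0.17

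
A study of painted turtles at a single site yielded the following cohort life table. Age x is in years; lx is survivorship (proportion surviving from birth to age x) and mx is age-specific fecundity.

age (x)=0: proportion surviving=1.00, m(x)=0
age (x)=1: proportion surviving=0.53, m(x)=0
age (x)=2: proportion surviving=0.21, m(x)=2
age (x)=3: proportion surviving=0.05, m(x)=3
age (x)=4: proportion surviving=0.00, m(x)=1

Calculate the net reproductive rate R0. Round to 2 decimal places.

0.57

lx·mx by age: 0, 0, 0.42, 0.15, 0
R0 = Σ lx·mx = 0.57 → 0.57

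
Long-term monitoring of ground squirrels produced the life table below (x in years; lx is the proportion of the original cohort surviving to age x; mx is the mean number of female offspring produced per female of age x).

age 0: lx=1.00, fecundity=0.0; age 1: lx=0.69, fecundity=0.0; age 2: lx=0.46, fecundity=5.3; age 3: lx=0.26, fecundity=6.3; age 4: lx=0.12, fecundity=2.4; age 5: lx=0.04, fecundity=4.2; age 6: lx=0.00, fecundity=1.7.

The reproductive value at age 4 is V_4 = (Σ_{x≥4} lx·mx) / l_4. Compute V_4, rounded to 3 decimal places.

lx·mx for x ≥ 4: 0.288, 0.168, 0 → sum = 0.456
V_4 = 0.456 / l_4 = 0.456 / 0.12 = 3.8 → 3.800

3.800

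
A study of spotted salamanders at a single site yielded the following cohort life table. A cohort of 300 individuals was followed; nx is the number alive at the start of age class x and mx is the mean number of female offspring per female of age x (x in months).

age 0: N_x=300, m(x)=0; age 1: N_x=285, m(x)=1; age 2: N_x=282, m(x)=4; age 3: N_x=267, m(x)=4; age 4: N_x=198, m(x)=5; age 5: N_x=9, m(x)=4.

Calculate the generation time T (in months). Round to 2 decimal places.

2.82

lx = nx/n0 = nx/300: 1, 0.95, 0.94, 0.89, 0.66, 0.03
lx·mx: 0, 0.95, 3.76, 3.56, 3.3, 0.12 → R0 = 11.69
x·lx·mx: 0, 0.95, 7.52, 10.68, 13.2, 0.6 → Σ = 32.95
T = 32.95 / 11.69 = 2.818648… → 2.82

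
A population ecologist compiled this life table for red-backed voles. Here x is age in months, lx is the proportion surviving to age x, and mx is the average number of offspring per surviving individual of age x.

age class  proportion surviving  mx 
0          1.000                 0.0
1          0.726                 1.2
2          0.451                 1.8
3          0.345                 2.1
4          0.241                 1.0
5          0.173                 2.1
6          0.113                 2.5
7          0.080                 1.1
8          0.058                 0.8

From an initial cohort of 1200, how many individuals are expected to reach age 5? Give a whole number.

Expected survivors = N0 · l_5 = 1200 × 0.173 = 207.6 → 208

208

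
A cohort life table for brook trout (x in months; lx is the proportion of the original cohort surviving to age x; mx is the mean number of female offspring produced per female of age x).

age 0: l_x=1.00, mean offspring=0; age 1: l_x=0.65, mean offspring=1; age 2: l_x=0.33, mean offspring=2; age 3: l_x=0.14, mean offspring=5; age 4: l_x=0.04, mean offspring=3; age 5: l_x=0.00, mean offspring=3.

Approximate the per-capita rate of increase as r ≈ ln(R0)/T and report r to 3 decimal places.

0.354

R0 = Σ lx·mx = 0 + 0.65 + 0.66 + 0.7 + 0.12 + 0 = 2.13
Σ x·lx·mx = 4.55; T = 4.55/2.13 = 2.13615…
r ≈ ln(R0)/T = ln(2.13)/2.13615… = 0.35396… → 0.354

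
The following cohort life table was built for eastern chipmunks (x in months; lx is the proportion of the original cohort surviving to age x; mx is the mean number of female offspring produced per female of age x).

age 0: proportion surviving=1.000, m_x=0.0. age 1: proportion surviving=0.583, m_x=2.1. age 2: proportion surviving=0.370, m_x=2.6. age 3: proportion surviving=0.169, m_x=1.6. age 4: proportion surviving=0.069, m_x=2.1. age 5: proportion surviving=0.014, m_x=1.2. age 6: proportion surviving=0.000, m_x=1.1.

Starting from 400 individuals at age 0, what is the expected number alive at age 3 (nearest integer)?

Expected survivors = N0 · l_3 = 400 × 0.169 = 67.6 → 68

68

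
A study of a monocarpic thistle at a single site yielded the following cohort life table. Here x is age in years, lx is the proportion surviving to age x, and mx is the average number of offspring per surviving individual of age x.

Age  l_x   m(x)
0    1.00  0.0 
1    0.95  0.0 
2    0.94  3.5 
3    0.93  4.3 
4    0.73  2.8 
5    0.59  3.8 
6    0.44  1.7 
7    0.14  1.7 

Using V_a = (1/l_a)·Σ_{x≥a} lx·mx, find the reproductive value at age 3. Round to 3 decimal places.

9.969

lx·mx for x ≥ 3: 3.999, 2.044, 2.242, 0.748, 0.238 → sum = 9.271
V_3 = 9.271 / l_3 = 9.271 / 0.93 = 9.968817… → 9.969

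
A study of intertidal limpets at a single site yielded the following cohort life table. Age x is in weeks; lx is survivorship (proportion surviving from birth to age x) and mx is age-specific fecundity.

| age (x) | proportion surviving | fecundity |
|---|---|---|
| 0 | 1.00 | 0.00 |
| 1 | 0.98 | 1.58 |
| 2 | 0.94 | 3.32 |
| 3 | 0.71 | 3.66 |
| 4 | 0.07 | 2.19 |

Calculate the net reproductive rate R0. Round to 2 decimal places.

7.42

lx·mx by age: 0, 1.5484, 3.1208, 2.5986, 0.1533
R0 = Σ lx·mx = 7.4211 → 7.42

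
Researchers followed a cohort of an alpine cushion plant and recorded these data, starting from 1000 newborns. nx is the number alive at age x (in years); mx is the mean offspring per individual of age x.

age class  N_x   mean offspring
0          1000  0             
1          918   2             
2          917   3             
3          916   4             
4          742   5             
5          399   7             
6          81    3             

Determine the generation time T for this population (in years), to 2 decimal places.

3.24

lx = nx/n0 = nx/1000: 1, 0.918, 0.917, 0.916, 0.742, 0.399, 0.081
lx·mx: 0, 1.836, 2.751, 3.664, 3.71, 2.793, 0.243 → R0 = 14.997
x·lx·mx: 0, 1.836, 5.502, 10.992, 14.84, 13.965, 1.458 → Σ = 48.593
T = 48.593 / 14.997 = 3.240181… → 3.24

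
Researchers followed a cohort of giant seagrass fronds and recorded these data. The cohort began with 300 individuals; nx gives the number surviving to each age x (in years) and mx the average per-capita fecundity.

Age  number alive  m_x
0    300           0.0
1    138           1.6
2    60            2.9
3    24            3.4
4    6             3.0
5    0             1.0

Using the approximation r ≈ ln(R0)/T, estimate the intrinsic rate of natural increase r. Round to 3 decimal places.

lx = nx/n0 = nx/300: 1, 0.46, 0.2, 0.08, 0.02, 0
R0 = Σ lx·mx = 0 + 0.736 + 0.58 + 0.272 + 0.06 + 0 = 1.648
Σ x·lx·mx = 2.952; T = 2.952/1.648 = 1.79126…
r ≈ ln(R0)/T = ln(1.648)/1.79126… = 0.27889… → 0.279

0.279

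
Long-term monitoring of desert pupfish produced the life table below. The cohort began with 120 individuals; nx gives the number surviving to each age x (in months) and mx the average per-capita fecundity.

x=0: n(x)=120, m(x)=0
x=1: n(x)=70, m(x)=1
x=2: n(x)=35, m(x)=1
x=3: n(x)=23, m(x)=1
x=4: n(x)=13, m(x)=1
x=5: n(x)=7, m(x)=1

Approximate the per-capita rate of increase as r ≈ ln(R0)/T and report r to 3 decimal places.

lx = nx/n0 = nx/120: 1, 0.58333…, 0.29167…, 0.19167…, 0.10833…, 0.05833…
R0 = Σ lx·mx = 0 + 0.58333… + 0.29167… + 0.19167… + 0.10833… + 0.05833… = 1.233333…
Σ x·lx·mx = 2.466667…; T = 2.466667…/1.233333… = 2…
r ≈ ln(R0)/T = ln(1.233333…)/2… = 0.10486… → 0.105

0.105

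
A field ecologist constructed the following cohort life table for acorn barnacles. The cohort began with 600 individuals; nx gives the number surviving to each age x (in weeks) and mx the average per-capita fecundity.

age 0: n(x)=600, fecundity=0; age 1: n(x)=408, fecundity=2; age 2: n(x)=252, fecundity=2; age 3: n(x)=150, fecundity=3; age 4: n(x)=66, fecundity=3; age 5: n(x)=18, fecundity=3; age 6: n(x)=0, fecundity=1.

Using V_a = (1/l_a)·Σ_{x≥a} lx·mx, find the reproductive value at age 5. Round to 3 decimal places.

lx = nx/n0 = nx/600: 1, 0.68, 0.42, 0.25, 0.11, 0.03, 0
lx·mx for x ≥ 5: 0.09, 0 → sum = 0.09
V_5 = 0.09 / l_5 = 0.09 / 0.03 = 3 → 3.000

3.000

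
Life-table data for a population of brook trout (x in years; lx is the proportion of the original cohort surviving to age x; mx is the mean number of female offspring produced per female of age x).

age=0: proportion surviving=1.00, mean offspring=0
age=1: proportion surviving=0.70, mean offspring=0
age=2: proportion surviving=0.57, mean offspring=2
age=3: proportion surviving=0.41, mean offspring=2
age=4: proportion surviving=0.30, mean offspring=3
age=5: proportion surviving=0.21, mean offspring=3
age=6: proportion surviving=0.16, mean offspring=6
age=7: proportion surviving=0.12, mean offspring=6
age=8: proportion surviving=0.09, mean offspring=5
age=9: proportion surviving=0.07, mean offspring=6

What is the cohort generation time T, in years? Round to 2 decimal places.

lx·mx: 0, 0, 1.14, 0.82, 0.9, 0.63, 0.96, 0.72, 0.45, 0.42 → R0 = 6.04
x·lx·mx: 0, 0, 2.28, 2.46, 3.6, 3.15, 5.76, 5.04, 3.6, 3.78 → Σ = 29.67
T = 29.67 / 6.04 = 4.912252… → 4.91

4.91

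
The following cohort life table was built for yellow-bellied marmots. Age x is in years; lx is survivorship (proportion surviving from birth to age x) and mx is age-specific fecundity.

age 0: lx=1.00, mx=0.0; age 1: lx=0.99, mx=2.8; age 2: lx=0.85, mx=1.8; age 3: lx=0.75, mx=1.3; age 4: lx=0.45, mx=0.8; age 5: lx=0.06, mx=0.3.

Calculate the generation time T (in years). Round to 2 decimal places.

lx·mx: 0, 2.772, 1.53, 0.975, 0.36, 0.018 → R0 = 5.655
x·lx·mx: 0, 2.772, 3.06, 2.925, 1.44, 0.09 → Σ = 10.287
T = 10.287 / 5.655 = 1.819098… → 1.82

1.82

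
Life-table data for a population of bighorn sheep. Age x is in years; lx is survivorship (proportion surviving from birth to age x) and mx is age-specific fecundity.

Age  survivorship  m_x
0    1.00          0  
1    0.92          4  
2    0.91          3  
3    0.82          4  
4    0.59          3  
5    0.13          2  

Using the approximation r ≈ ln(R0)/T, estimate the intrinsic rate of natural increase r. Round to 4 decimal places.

1.0543

R0 = Σ lx·mx = 0 + 3.68 + 2.73 + 3.28 + 1.77 + 0.26 = 11.72
Σ x·lx·mx = 27.36; T = 27.36/11.72 = 2.33447…
r ≈ ln(R0)/T = ln(11.72)/2.33447… = 1.054327… → 1.0543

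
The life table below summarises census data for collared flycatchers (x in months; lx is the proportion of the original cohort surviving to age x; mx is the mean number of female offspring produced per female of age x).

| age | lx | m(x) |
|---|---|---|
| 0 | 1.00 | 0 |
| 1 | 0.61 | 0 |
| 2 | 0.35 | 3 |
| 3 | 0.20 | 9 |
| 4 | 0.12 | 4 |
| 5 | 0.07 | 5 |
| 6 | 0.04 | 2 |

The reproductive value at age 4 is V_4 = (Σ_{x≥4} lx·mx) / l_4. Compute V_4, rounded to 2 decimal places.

lx·mx for x ≥ 4: 0.48, 0.35, 0.08 → sum = 0.91
V_4 = 0.91 / l_4 = 0.91 / 0.12 = 7.583333… → 7.58

7.58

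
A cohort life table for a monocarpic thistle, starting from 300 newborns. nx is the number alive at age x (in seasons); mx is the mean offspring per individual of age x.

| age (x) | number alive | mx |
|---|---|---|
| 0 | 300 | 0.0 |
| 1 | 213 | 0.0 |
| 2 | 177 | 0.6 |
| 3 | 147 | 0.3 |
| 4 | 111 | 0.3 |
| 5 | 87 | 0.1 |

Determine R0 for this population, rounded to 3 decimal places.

0.641

lx = nx/n0 = nx/300: 1, 0.71, 0.59, 0.49, 0.37, 0.29
lx·mx by age: 0, 0, 0.354, 0.147, 0.111, 0.029
R0 = Σ lx·mx = 0.641 → 0.641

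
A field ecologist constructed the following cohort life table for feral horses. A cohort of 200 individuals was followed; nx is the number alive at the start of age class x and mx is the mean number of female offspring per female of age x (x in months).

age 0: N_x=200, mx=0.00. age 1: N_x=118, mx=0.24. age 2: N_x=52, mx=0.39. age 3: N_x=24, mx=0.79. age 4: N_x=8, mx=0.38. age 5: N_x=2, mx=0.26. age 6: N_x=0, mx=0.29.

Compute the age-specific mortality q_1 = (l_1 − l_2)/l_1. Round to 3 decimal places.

lx = nx/n0 = nx/200: 1, 0.59, 0.26, 0.12, 0.04, 0.01, 0
q_1 = (l_1 − l_2) / l_1 = (0.59 − 0.26) / 0.59
     = 0.33 / 0.59 = 0.559322… → 0.559

0.559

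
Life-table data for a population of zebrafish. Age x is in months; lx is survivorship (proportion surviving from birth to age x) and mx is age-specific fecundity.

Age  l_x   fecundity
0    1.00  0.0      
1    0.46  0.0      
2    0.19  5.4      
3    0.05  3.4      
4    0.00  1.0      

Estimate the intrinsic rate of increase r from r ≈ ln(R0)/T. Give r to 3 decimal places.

R0 = Σ lx·mx = 0 + 0 + 1.026 + 0.17 + 0 = 1.196
Σ x·lx·mx = 2.562; T = 2.562/1.196 = 2.14214…
r ≈ ln(R0)/T = ln(1.196)/2.14214… = 0.08355… → 0.084

0.084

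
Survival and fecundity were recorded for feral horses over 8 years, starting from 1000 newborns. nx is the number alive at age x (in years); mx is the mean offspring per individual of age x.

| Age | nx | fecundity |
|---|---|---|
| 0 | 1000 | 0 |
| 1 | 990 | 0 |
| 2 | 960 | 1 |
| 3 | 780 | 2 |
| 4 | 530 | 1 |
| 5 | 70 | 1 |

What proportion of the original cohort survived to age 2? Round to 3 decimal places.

l_2 = n_2/n_0 = 960/1000 = 0.96 → 0.960

0.960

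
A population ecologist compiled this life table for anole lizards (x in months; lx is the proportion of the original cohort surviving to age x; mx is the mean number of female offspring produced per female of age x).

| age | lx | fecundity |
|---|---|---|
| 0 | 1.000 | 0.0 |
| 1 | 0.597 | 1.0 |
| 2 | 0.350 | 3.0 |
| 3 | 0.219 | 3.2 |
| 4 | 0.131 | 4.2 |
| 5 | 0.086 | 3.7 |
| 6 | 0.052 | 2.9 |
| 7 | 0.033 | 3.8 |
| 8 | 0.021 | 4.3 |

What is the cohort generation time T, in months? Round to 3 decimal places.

3.097

lx·mx: 0, 0.597, 1.05, 0.7008, 0.5502, 0.3182, 0.1508, 0.1254, 0.0903 → R0 = 3.5827
x·lx·mx: 0, 0.597, 2.1, 2.1024, 2.2008, 1.591, 0.9048, 0.8778, 0.7224 → Σ = 11.0962
T = 11.0962 / 3.5827 = 3.097161… → 3.097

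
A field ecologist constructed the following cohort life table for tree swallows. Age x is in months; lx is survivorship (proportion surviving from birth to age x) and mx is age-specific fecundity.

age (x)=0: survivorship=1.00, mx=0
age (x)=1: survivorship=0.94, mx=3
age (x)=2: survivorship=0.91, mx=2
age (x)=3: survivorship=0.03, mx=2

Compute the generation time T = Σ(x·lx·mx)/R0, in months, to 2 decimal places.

1.41

lx·mx: 0, 2.82, 1.82, 0.06 → R0 = 4.7
x·lx·mx: 0, 2.82, 3.64, 0.18 → Σ = 6.64
T = 6.64 / 4.7 = 1.412766… → 1.41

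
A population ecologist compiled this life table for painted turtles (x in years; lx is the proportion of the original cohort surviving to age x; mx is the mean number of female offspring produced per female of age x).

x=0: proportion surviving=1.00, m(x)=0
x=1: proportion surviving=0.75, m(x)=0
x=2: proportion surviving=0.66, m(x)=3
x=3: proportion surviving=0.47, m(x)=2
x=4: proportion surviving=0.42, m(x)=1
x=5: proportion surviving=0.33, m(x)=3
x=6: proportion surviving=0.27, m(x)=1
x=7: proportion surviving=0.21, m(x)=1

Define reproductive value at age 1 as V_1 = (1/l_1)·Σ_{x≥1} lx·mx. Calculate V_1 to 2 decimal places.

lx·mx for x ≥ 1: 0, 1.98, 0.94, 0.42, 0.99, 0.27, 0.21 → sum = 4.81
V_1 = 4.81 / l_1 = 4.81 / 0.75 = 6.413333… → 6.41

6.41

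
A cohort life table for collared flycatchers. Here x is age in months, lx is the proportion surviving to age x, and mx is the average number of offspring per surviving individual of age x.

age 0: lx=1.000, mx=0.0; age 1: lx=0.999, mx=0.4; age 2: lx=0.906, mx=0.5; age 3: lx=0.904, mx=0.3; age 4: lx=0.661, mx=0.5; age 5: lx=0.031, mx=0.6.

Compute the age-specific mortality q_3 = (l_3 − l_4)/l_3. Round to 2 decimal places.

0.27

q_3 = (l_3 − l_4) / l_3 = (0.904 − 0.661) / 0.904
     = 0.243 / 0.904 = 0.268805… → 0.27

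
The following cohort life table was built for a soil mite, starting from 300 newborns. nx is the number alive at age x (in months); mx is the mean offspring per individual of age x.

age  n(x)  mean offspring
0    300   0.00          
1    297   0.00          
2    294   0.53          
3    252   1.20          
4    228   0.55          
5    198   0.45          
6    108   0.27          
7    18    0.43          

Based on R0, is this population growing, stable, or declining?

lx = nx/n0 = nx/300: 1, 0.99, 0.98, 0.84, 0.76, 0.66, 0.36, 0.06
R0 = Σ lx·mx = 0 + 0 + 0.5194 + 1.008 + 0.418 + 0.297 + 0.0972 + 0.0258 = 2.3654
R0 > 1, so the population is growing.

growing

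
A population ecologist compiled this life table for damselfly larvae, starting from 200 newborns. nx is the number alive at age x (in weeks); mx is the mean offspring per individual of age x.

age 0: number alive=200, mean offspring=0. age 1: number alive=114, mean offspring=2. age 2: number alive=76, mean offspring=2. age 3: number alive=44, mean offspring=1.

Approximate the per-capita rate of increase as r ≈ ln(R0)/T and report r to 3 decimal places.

0.480

lx = nx/n0 = nx/200: 1, 0.57, 0.38, 0.22
R0 = Σ lx·mx = 0 + 1.14 + 0.76 + 0.22 = 2.12
Σ x·lx·mx = 3.32; T = 3.32/2.12 = 1.56604…
r ≈ ln(R0)/T = ln(2.12)/1.56604… = 0.47982… → 0.480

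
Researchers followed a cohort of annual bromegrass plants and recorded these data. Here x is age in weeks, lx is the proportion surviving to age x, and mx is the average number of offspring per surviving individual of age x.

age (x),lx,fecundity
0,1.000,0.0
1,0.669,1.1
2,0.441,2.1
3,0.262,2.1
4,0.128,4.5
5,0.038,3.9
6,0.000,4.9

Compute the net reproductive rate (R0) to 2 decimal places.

2.94

lx·mx by age: 0, 0.7359, 0.9261, 0.5502, 0.576, 0.1482, 0
R0 = Σ lx·mx = 2.9364 → 2.94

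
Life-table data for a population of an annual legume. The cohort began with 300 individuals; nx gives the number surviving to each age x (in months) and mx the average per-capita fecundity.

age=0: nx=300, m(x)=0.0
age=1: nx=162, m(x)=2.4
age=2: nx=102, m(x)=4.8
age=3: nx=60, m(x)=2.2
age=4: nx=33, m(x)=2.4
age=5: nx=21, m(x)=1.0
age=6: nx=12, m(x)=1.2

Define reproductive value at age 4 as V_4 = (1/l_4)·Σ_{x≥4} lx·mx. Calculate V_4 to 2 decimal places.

3.47

lx = nx/n0 = nx/300: 1, 0.54, 0.34, 0.2, 0.11, 0.07, 0.04
lx·mx for x ≥ 4: 0.264, 0.07, 0.048 → sum = 0.382
V_4 = 0.382 / l_4 = 0.382 / 0.11 = 3.472727… → 3.47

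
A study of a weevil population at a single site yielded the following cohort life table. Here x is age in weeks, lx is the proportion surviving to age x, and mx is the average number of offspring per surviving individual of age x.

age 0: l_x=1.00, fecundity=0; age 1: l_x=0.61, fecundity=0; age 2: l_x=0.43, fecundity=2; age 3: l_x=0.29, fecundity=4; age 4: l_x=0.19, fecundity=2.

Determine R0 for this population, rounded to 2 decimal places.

2.40

lx·mx by age: 0, 0, 0.86, 1.16, 0.38
R0 = Σ lx·mx = 2.4 → 2.40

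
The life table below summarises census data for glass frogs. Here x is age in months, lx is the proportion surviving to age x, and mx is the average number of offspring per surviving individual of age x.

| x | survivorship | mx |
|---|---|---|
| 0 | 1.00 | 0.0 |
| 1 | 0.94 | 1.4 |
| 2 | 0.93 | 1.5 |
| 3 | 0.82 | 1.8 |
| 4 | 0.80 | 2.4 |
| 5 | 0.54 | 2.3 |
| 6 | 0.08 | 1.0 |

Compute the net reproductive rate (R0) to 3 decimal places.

lx·mx by age: 0, 1.316, 1.395, 1.476, 1.92, 1.242, 0.08
R0 = Σ lx·mx = 7.429 → 7.429

7.429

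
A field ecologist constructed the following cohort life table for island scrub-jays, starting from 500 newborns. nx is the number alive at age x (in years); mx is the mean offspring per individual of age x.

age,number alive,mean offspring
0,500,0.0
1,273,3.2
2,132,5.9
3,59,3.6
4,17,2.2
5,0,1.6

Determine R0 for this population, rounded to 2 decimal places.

lx = nx/n0 = nx/500: 1, 0.546, 0.264, 0.118, 0.034, 0
lx·mx by age: 0, 1.7472, 1.5576, 0.4248, 0.0748, 0
R0 = Σ lx·mx = 3.8044 → 3.80

3.80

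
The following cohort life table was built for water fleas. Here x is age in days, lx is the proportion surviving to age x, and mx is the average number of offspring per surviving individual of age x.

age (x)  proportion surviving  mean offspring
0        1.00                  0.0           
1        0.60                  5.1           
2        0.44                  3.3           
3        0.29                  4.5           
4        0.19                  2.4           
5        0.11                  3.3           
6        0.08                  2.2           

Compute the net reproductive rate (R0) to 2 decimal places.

lx·mx by age: 0, 3.06, 1.452, 1.305, 0.456, 0.363, 0.176
R0 = Σ lx·mx = 6.812 → 6.81

6.81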